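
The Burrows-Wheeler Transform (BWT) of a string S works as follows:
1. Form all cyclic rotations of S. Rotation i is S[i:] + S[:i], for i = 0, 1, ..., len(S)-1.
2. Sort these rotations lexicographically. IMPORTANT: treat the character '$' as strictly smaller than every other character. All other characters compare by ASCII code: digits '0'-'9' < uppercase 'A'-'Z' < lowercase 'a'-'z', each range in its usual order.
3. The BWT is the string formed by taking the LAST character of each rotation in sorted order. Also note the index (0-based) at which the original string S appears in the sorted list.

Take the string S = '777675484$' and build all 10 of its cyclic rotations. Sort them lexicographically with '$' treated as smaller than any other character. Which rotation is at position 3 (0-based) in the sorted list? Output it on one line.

Answer: 5484$77767

Derivation:
All 10 rotations (rotation i = S[i:]+S[:i]):
  rot[0] = 777675484$
  rot[1] = 77675484$7
  rot[2] = 7675484$77
  rot[3] = 675484$777
  rot[4] = 75484$7776
  rot[5] = 5484$77767
  rot[6] = 484$777675
  rot[7] = 84$7776754
  rot[8] = 4$77767548
  rot[9] = $777675484
Sorted (with $ < everything):
  sorted[0] = $777675484
  sorted[1] = 4$77767548
  sorted[2] = 484$777675
  sorted[3] = 5484$77767
  sorted[4] = 675484$777
  sorted[5] = 75484$7776
  sorted[6] = 7675484$77
  sorted[7] = 77675484$7
  sorted[8] = 777675484$
  sorted[9] = 84$7776754
sorted[3] = 5484$77767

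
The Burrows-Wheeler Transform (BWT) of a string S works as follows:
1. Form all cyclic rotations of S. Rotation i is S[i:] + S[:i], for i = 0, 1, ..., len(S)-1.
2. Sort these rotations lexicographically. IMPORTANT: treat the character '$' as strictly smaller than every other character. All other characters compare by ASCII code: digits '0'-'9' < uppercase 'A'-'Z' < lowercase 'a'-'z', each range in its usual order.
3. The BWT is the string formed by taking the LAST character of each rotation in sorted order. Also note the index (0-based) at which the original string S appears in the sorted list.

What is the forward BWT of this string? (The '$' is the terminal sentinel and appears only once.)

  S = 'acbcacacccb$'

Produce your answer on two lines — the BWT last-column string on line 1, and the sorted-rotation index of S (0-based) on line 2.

All 12 rotations (rotation i = S[i:]+S[:i]):
  rot[0] = acbcacacccb$
  rot[1] = cbcacacccb$a
  rot[2] = bcacacccb$ac
  rot[3] = cacacccb$acb
  rot[4] = acacccb$acbc
  rot[5] = cacccb$acbca
  rot[6] = acccb$acbcac
  rot[7] = cccb$acbcaca
  rot[8] = ccb$acbcacac
  rot[9] = cb$acbcacacc
  rot[10] = b$acbcacaccc
  rot[11] = $acbcacacccb
Sorted (with $ < everything):
  sorted[0] = $acbcacacccb  (last char: 'b')
  sorted[1] = acacccb$acbc  (last char: 'c')
  sorted[2] = acbcacacccb$  (last char: '$')
  sorted[3] = acccb$acbcac  (last char: 'c')
  sorted[4] = b$acbcacaccc  (last char: 'c')
  sorted[5] = bcacacccb$ac  (last char: 'c')
  sorted[6] = cacacccb$acb  (last char: 'b')
  sorted[7] = cacccb$acbca  (last char: 'a')
  sorted[8] = cb$acbcacacc  (last char: 'c')
  sorted[9] = cbcacacccb$a  (last char: 'a')
  sorted[10] = ccb$acbcacac  (last char: 'c')
  sorted[11] = cccb$acbcaca  (last char: 'a')
Last column: bc$cccbacaca
Original string S is at sorted index 2

Answer: bc$cccbacaca
2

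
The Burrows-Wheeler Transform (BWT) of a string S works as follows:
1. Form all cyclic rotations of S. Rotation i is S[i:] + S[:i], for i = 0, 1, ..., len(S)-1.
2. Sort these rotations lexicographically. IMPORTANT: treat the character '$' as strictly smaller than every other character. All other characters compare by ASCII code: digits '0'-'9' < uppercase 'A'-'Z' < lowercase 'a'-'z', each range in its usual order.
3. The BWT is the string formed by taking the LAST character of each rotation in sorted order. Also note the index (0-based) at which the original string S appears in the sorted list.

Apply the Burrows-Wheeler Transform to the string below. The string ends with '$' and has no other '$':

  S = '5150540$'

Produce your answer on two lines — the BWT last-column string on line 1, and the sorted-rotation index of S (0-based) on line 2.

All 8 rotations (rotation i = S[i:]+S[:i]):
  rot[0] = 5150540$
  rot[1] = 150540$5
  rot[2] = 50540$51
  rot[3] = 0540$515
  rot[4] = 540$5150
  rot[5] = 40$51505
  rot[6] = 0$515054
  rot[7] = $5150540
Sorted (with $ < everything):
  sorted[0] = $5150540  (last char: '0')
  sorted[1] = 0$515054  (last char: '4')
  sorted[2] = 0540$515  (last char: '5')
  sorted[3] = 150540$5  (last char: '5')
  sorted[4] = 40$51505  (last char: '5')
  sorted[5] = 50540$51  (last char: '1')
  sorted[6] = 5150540$  (last char: '$')
  sorted[7] = 540$5150  (last char: '0')
Last column: 045551$0
Original string S is at sorted index 6

Answer: 045551$0
6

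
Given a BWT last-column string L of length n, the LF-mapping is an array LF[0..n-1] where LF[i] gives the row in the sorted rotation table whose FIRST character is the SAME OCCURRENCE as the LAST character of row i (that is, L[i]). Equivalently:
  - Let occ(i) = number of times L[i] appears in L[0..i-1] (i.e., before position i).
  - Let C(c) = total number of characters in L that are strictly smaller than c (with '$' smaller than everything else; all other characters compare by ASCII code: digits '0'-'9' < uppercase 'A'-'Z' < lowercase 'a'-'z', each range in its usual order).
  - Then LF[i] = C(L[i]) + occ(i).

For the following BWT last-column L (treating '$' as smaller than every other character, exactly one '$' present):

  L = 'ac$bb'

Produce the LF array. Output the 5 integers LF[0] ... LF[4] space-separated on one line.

Char counts: '$':1, 'a':1, 'b':2, 'c':1
C (first-col start): C('$')=0, C('a')=1, C('b')=2, C('c')=4
L[0]='a': occ=0, LF[0]=C('a')+0=1+0=1
L[1]='c': occ=0, LF[1]=C('c')+0=4+0=4
L[2]='$': occ=0, LF[2]=C('$')+0=0+0=0
L[3]='b': occ=0, LF[3]=C('b')+0=2+0=2
L[4]='b': occ=1, LF[4]=C('b')+1=2+1=3

Answer: 1 4 0 2 3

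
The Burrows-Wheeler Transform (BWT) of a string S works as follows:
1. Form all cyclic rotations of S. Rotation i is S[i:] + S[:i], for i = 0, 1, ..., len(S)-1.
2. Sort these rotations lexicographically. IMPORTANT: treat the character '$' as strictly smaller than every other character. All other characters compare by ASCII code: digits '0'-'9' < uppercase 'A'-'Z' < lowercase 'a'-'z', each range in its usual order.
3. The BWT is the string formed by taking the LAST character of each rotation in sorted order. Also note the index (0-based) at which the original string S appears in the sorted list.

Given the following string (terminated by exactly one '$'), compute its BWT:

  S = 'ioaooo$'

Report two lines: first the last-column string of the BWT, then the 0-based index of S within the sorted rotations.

Answer: oo$oioa
2

Derivation:
All 7 rotations (rotation i = S[i:]+S[:i]):
  rot[0] = ioaooo$
  rot[1] = oaooo$i
  rot[2] = aooo$io
  rot[3] = ooo$ioa
  rot[4] = oo$ioao
  rot[5] = o$ioaoo
  rot[6] = $ioaooo
Sorted (with $ < everything):
  sorted[0] = $ioaooo  (last char: 'o')
  sorted[1] = aooo$io  (last char: 'o')
  sorted[2] = ioaooo$  (last char: '$')
  sorted[3] = o$ioaoo  (last char: 'o')
  sorted[4] = oaooo$i  (last char: 'i')
  sorted[5] = oo$ioao  (last char: 'o')
  sorted[6] = ooo$ioa  (last char: 'a')
Last column: oo$oioa
Original string S is at sorted index 2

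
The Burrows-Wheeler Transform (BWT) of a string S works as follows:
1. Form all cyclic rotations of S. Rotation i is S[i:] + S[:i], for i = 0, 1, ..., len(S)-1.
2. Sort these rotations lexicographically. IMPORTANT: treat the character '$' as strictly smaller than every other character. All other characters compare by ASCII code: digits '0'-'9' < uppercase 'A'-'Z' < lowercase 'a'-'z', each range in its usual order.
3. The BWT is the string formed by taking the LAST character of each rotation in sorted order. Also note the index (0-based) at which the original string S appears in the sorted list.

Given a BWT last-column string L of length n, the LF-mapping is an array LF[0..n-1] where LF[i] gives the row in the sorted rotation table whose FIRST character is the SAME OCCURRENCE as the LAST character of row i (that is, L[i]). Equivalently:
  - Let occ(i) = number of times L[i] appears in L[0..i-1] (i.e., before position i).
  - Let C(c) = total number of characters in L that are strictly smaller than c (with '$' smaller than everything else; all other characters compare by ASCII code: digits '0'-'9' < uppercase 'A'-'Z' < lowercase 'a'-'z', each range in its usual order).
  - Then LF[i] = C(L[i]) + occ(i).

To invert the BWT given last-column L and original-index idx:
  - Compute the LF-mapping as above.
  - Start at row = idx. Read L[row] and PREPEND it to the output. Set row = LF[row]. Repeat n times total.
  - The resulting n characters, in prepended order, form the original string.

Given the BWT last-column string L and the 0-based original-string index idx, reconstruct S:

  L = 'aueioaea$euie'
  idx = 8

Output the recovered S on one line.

Answer: iaeuoeaeeiua$

Derivation:
LF mapping: 1 11 4 8 10 2 5 3 0 6 12 9 7
Walk LF starting at row 8, prepending L[row]:
  step 1: row=8, L[8]='$', prepend. Next row=LF[8]=0
  step 2: row=0, L[0]='a', prepend. Next row=LF[0]=1
  step 3: row=1, L[1]='u', prepend. Next row=LF[1]=11
  step 4: row=11, L[11]='i', prepend. Next row=LF[11]=9
  step 5: row=9, L[9]='e', prepend. Next row=LF[9]=6
  step 6: row=6, L[6]='e', prepend. Next row=LF[6]=5
  step 7: row=5, L[5]='a', prepend. Next row=LF[5]=2
  step 8: row=2, L[2]='e', prepend. Next row=LF[2]=4
  step 9: row=4, L[4]='o', prepend. Next row=LF[4]=10
  step 10: row=10, L[10]='u', prepend. Next row=LF[10]=12
  step 11: row=12, L[12]='e', prepend. Next row=LF[12]=7
  step 12: row=7, L[7]='a', prepend. Next row=LF[7]=3
  step 13: row=3, L[3]='i', prepend. Next row=LF[3]=8
Reversed output: iaeuoeaeeiua$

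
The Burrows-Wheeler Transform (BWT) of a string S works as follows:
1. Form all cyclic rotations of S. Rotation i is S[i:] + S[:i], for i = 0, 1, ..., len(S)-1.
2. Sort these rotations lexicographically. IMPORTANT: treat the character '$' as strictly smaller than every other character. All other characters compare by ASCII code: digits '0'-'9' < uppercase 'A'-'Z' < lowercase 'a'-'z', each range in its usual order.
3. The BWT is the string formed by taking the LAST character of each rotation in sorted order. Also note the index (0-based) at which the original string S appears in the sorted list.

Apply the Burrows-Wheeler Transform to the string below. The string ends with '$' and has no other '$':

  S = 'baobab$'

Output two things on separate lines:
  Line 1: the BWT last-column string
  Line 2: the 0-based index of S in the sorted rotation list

Answer: bbbao$a
5

Derivation:
All 7 rotations (rotation i = S[i:]+S[:i]):
  rot[0] = baobab$
  rot[1] = aobab$b
  rot[2] = obab$ba
  rot[3] = bab$bao
  rot[4] = ab$baob
  rot[5] = b$baoba
  rot[6] = $baobab
Sorted (with $ < everything):
  sorted[0] = $baobab  (last char: 'b')
  sorted[1] = ab$baob  (last char: 'b')
  sorted[2] = aobab$b  (last char: 'b')
  sorted[3] = b$baoba  (last char: 'a')
  sorted[4] = bab$bao  (last char: 'o')
  sorted[5] = baobab$  (last char: '$')
  sorted[6] = obab$ba  (last char: 'a')
Last column: bbbao$a
Original string S is at sorted index 5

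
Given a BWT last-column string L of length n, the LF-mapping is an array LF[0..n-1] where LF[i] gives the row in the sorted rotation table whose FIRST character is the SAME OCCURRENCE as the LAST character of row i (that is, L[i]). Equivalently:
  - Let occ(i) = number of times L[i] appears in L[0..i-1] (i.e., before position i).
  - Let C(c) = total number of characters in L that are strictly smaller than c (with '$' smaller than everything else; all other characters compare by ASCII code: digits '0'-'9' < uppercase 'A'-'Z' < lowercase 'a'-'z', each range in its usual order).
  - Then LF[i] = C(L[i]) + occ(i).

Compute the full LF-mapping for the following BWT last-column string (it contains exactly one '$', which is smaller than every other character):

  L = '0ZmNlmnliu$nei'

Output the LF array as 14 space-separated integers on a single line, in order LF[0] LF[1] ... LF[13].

Answer: 1 3 9 2 7 10 11 8 5 13 0 12 4 6

Derivation:
Char counts: '$':1, '0':1, 'N':1, 'Z':1, 'e':1, 'i':2, 'l':2, 'm':2, 'n':2, 'u':1
C (first-col start): C('$')=0, C('0')=1, C('N')=2, C('Z')=3, C('e')=4, C('i')=5, C('l')=7, C('m')=9, C('n')=11, C('u')=13
L[0]='0': occ=0, LF[0]=C('0')+0=1+0=1
L[1]='Z': occ=0, LF[1]=C('Z')+0=3+0=3
L[2]='m': occ=0, LF[2]=C('m')+0=9+0=9
L[3]='N': occ=0, LF[3]=C('N')+0=2+0=2
L[4]='l': occ=0, LF[4]=C('l')+0=7+0=7
L[5]='m': occ=1, LF[5]=C('m')+1=9+1=10
L[6]='n': occ=0, LF[6]=C('n')+0=11+0=11
L[7]='l': occ=1, LF[7]=C('l')+1=7+1=8
L[8]='i': occ=0, LF[8]=C('i')+0=5+0=5
L[9]='u': occ=0, LF[9]=C('u')+0=13+0=13
L[10]='$': occ=0, LF[10]=C('$')+0=0+0=0
L[11]='n': occ=1, LF[11]=C('n')+1=11+1=12
L[12]='e': occ=0, LF[12]=C('e')+0=4+0=4
L[13]='i': occ=1, LF[13]=C('i')+1=5+1=6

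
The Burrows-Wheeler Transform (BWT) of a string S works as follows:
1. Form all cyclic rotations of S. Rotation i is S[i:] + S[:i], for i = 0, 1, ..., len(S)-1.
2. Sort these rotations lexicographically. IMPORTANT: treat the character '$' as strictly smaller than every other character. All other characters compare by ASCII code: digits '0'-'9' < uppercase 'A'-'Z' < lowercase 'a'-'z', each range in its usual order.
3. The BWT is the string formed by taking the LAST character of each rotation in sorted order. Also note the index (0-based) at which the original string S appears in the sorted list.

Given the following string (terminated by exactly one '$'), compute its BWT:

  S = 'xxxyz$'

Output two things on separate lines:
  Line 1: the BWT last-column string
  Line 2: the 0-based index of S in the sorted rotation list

Answer: z$xxxy
1

Derivation:
All 6 rotations (rotation i = S[i:]+S[:i]):
  rot[0] = xxxyz$
  rot[1] = xxyz$x
  rot[2] = xyz$xx
  rot[3] = yz$xxx
  rot[4] = z$xxxy
  rot[5] = $xxxyz
Sorted (with $ < everything):
  sorted[0] = $xxxyz  (last char: 'z')
  sorted[1] = xxxyz$  (last char: '$')
  sorted[2] = xxyz$x  (last char: 'x')
  sorted[3] = xyz$xx  (last char: 'x')
  sorted[4] = yz$xxx  (last char: 'x')
  sorted[5] = z$xxxy  (last char: 'y')
Last column: z$xxxy
Original string S is at sorted index 1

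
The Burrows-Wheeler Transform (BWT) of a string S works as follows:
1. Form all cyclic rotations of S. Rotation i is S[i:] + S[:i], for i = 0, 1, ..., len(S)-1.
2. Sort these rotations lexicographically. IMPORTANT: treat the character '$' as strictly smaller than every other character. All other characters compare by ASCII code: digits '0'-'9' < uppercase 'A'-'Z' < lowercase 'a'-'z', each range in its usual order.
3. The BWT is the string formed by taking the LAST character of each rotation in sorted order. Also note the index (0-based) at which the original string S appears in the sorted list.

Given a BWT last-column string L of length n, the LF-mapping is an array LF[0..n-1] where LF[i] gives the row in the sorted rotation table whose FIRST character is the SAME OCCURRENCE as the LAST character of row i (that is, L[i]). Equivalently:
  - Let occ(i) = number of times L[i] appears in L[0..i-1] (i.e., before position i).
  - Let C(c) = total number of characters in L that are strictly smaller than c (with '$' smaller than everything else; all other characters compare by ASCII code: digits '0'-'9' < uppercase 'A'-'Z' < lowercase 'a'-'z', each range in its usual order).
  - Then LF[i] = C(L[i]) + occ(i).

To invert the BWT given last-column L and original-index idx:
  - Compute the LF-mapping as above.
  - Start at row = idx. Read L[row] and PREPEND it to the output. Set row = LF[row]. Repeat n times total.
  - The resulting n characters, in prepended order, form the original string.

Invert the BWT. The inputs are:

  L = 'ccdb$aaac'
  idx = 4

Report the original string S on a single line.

LF mapping: 5 6 8 4 0 1 2 3 7
Walk LF starting at row 4, prepending L[row]:
  step 1: row=4, L[4]='$', prepend. Next row=LF[4]=0
  step 2: row=0, L[0]='c', prepend. Next row=LF[0]=5
  step 3: row=5, L[5]='a', prepend. Next row=LF[5]=1
  step 4: row=1, L[1]='c', prepend. Next row=LF[1]=6
  step 5: row=6, L[6]='a', prepend. Next row=LF[6]=2
  step 6: row=2, L[2]='d', prepend. Next row=LF[2]=8
  step 7: row=8, L[8]='c', prepend. Next row=LF[8]=7
  step 8: row=7, L[7]='a', prepend. Next row=LF[7]=3
  step 9: row=3, L[3]='b', prepend. Next row=LF[3]=4
Reversed output: bacdacac$

Answer: bacdacac$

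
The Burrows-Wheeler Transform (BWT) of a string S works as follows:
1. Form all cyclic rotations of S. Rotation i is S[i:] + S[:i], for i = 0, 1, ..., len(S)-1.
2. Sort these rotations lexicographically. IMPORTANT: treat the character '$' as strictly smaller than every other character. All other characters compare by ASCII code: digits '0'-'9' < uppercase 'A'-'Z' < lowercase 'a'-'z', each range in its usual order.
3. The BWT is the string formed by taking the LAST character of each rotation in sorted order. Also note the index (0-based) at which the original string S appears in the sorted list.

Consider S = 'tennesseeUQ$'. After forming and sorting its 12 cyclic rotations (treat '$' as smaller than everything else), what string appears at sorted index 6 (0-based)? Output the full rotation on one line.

All 12 rotations (rotation i = S[i:]+S[:i]):
  rot[0] = tennesseeUQ$
  rot[1] = ennesseeUQ$t
  rot[2] = nnesseeUQ$te
  rot[3] = nesseeUQ$ten
  rot[4] = esseeUQ$tenn
  rot[5] = sseeUQ$tenne
  rot[6] = seeUQ$tennes
  rot[7] = eeUQ$tenness
  rot[8] = eUQ$tennesse
  rot[9] = UQ$tennessee
  rot[10] = Q$tennesseeU
  rot[11] = $tennesseeUQ
Sorted (with $ < everything):
  sorted[0] = $tennesseeUQ
  sorted[1] = Q$tennesseeU
  sorted[2] = UQ$tennessee
  sorted[3] = eUQ$tennesse
  sorted[4] = eeUQ$tenness
  sorted[5] = ennesseeUQ$t
  sorted[6] = esseeUQ$tenn
  sorted[7] = nesseeUQ$ten
  sorted[8] = nnesseeUQ$te
  sorted[9] = seeUQ$tennes
  sorted[10] = sseeUQ$tenne
  sorted[11] = tennesseeUQ$
sorted[6] = esseeUQ$tenn

Answer: esseeUQ$tenn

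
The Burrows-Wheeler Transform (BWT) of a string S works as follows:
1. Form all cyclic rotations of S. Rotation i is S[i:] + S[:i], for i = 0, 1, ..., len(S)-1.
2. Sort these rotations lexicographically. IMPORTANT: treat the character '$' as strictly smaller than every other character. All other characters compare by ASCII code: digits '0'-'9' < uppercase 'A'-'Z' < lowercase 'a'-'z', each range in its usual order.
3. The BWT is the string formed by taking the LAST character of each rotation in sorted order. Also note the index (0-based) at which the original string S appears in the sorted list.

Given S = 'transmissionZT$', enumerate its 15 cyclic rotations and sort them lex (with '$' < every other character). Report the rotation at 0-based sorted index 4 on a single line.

All 15 rotations (rotation i = S[i:]+S[:i]):
  rot[0] = transmissionZT$
  rot[1] = ransmissionZT$t
  rot[2] = ansmissionZT$tr
  rot[3] = nsmissionZT$tra
  rot[4] = smissionZT$tran
  rot[5] = missionZT$trans
  rot[6] = issionZT$transm
  rot[7] = ssionZT$transmi
  rot[8] = sionZT$transmis
  rot[9] = ionZT$transmiss
  rot[10] = onZT$transmissi
  rot[11] = nZT$transmissio
  rot[12] = ZT$transmission
  rot[13] = T$transmissionZ
  rot[14] = $transmissionZT
Sorted (with $ < everything):
  sorted[0] = $transmissionZT
  sorted[1] = T$transmissionZ
  sorted[2] = ZT$transmission
  sorted[3] = ansmissionZT$tr
  sorted[4] = ionZT$transmiss
  sorted[5] = issionZT$transm
  sorted[6] = missionZT$trans
  sorted[7] = nZT$transmissio
  sorted[8] = nsmissionZT$tra
  sorted[9] = onZT$transmissi
  sorted[10] = ransmissionZT$t
  sorted[11] = sionZT$transmis
  sorted[12] = smissionZT$tran
  sorted[13] = ssionZT$transmi
  sorted[14] = transmissionZT$
sorted[4] = ionZT$transmiss

Answer: ionZT$transmiss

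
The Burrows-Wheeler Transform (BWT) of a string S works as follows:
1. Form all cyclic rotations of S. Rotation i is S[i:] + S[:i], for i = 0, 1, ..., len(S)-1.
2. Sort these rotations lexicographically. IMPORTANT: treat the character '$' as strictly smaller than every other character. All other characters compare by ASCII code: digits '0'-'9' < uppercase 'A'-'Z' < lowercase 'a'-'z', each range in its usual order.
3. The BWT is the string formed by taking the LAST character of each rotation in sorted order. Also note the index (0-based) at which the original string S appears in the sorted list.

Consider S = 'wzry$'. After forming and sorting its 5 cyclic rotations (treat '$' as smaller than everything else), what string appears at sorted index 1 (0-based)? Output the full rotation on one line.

All 5 rotations (rotation i = S[i:]+S[:i]):
  rot[0] = wzry$
  rot[1] = zry$w
  rot[2] = ry$wz
  rot[3] = y$wzr
  rot[4] = $wzry
Sorted (with $ < everything):
  sorted[0] = $wzry
  sorted[1] = ry$wz
  sorted[2] = wzry$
  sorted[3] = y$wzr
  sorted[4] = zry$w
sorted[1] = ry$wz

Answer: ry$wz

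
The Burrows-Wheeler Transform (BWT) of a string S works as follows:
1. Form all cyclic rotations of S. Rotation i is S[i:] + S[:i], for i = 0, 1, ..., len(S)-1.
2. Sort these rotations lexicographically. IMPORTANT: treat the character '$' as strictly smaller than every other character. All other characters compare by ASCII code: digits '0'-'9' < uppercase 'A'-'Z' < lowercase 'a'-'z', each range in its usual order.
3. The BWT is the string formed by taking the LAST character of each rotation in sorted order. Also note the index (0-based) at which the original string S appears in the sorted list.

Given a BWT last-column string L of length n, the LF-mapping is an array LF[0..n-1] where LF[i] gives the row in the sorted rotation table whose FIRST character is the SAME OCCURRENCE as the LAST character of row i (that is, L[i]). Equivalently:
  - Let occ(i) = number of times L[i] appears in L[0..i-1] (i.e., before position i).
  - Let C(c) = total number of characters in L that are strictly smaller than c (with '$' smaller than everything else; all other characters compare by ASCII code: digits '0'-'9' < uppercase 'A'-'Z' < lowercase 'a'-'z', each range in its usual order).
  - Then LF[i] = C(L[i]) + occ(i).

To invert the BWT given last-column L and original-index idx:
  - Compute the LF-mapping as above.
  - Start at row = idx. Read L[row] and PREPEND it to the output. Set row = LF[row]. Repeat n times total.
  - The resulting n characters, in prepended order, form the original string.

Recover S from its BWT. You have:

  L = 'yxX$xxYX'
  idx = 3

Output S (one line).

LF mapping: 7 4 1 0 5 6 3 2
Walk LF starting at row 3, prepending L[row]:
  step 1: row=3, L[3]='$', prepend. Next row=LF[3]=0
  step 2: row=0, L[0]='y', prepend. Next row=LF[0]=7
  step 3: row=7, L[7]='X', prepend. Next row=LF[7]=2
  step 4: row=2, L[2]='X', prepend. Next row=LF[2]=1
  step 5: row=1, L[1]='x', prepend. Next row=LF[1]=4
  step 6: row=4, L[4]='x', prepend. Next row=LF[4]=5
  step 7: row=5, L[5]='x', prepend. Next row=LF[5]=6
  step 8: row=6, L[6]='Y', prepend. Next row=LF[6]=3
Reversed output: YxxxXXy$

Answer: YxxxXXy$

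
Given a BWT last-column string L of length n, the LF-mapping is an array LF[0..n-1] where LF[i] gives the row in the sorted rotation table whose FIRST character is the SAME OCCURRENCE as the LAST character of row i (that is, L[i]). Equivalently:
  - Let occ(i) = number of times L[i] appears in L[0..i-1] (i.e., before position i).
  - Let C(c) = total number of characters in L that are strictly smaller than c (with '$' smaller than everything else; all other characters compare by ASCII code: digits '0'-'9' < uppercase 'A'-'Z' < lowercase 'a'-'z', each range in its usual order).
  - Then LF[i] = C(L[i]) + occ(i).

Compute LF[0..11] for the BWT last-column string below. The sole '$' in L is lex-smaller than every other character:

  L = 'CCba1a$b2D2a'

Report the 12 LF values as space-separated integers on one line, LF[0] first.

Char counts: '$':1, '1':1, '2':2, 'C':2, 'D':1, 'a':3, 'b':2
C (first-col start): C('$')=0, C('1')=1, C('2')=2, C('C')=4, C('D')=6, C('a')=7, C('b')=10
L[0]='C': occ=0, LF[0]=C('C')+0=4+0=4
L[1]='C': occ=1, LF[1]=C('C')+1=4+1=5
L[2]='b': occ=0, LF[2]=C('b')+0=10+0=10
L[3]='a': occ=0, LF[3]=C('a')+0=7+0=7
L[4]='1': occ=0, LF[4]=C('1')+0=1+0=1
L[5]='a': occ=1, LF[5]=C('a')+1=7+1=8
L[6]='$': occ=0, LF[6]=C('$')+0=0+0=0
L[7]='b': occ=1, LF[7]=C('b')+1=10+1=11
L[8]='2': occ=0, LF[8]=C('2')+0=2+0=2
L[9]='D': occ=0, LF[9]=C('D')+0=6+0=6
L[10]='2': occ=1, LF[10]=C('2')+1=2+1=3
L[11]='a': occ=2, LF[11]=C('a')+2=7+2=9

Answer: 4 5 10 7 1 8 0 11 2 6 3 9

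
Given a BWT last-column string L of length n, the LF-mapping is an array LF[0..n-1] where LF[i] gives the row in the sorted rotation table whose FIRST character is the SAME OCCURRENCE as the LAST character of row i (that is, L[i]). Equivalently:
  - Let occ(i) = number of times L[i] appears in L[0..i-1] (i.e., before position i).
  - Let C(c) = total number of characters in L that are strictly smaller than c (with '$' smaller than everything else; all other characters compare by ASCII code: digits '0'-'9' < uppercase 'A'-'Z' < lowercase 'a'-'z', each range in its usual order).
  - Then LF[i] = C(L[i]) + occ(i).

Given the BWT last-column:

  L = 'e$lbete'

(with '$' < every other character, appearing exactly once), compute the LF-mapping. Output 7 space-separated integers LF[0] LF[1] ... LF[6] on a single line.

Answer: 2 0 5 1 3 6 4

Derivation:
Char counts: '$':1, 'b':1, 'e':3, 'l':1, 't':1
C (first-col start): C('$')=0, C('b')=1, C('e')=2, C('l')=5, C('t')=6
L[0]='e': occ=0, LF[0]=C('e')+0=2+0=2
L[1]='$': occ=0, LF[1]=C('$')+0=0+0=0
L[2]='l': occ=0, LF[2]=C('l')+0=5+0=5
L[3]='b': occ=0, LF[3]=C('b')+0=1+0=1
L[4]='e': occ=1, LF[4]=C('e')+1=2+1=3
L[5]='t': occ=0, LF[5]=C('t')+0=6+0=6
L[6]='e': occ=2, LF[6]=C('e')+2=2+2=4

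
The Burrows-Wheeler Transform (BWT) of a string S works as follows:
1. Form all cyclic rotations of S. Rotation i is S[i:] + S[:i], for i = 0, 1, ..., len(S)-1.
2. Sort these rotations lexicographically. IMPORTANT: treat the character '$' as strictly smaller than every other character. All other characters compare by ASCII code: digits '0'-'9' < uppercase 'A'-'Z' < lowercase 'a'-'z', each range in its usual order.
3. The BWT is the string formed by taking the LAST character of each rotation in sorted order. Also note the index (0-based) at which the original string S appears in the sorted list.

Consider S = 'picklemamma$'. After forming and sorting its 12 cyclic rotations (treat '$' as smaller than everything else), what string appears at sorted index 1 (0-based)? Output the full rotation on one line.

Answer: a$picklemamm

Derivation:
All 12 rotations (rotation i = S[i:]+S[:i]):
  rot[0] = picklemamma$
  rot[1] = icklemamma$p
  rot[2] = cklemamma$pi
  rot[3] = klemamma$pic
  rot[4] = lemamma$pick
  rot[5] = emamma$pickl
  rot[6] = mamma$pickle
  rot[7] = amma$picklem
  rot[8] = mma$picklema
  rot[9] = ma$picklemam
  rot[10] = a$picklemamm
  rot[11] = $picklemamma
Sorted (with $ < everything):
  sorted[0] = $picklemamma
  sorted[1] = a$picklemamm
  sorted[2] = amma$picklem
  sorted[3] = cklemamma$pi
  sorted[4] = emamma$pickl
  sorted[5] = icklemamma$p
  sorted[6] = klemamma$pic
  sorted[7] = lemamma$pick
  sorted[8] = ma$picklemam
  sorted[9] = mamma$pickle
  sorted[10] = mma$picklema
  sorted[11] = picklemamma$
sorted[1] = a$picklemamm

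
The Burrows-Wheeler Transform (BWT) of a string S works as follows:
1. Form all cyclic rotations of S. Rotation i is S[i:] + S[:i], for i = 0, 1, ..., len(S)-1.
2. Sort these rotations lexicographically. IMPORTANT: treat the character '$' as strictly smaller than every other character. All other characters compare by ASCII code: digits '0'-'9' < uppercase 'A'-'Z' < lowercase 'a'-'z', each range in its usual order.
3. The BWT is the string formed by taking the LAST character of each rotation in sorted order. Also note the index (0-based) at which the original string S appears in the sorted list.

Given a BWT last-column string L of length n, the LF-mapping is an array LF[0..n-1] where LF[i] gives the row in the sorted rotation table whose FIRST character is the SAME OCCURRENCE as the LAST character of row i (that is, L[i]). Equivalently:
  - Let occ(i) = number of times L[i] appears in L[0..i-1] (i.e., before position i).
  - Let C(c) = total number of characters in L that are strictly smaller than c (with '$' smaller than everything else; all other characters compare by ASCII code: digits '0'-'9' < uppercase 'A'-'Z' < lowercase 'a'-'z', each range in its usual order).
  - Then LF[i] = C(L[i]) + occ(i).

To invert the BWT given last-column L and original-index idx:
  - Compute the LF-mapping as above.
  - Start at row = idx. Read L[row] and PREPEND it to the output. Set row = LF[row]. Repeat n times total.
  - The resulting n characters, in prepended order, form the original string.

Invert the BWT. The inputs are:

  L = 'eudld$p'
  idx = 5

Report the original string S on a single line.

LF mapping: 3 6 1 4 2 0 5
Walk LF starting at row 5, prepending L[row]:
  step 1: row=5, L[5]='$', prepend. Next row=LF[5]=0
  step 2: row=0, L[0]='e', prepend. Next row=LF[0]=3
  step 3: row=3, L[3]='l', prepend. Next row=LF[3]=4
  step 4: row=4, L[4]='d', prepend. Next row=LF[4]=2
  step 5: row=2, L[2]='d', prepend. Next row=LF[2]=1
  step 6: row=1, L[1]='u', prepend. Next row=LF[1]=6
  step 7: row=6, L[6]='p', prepend. Next row=LF[6]=5
Reversed output: puddle$

Answer: puddle$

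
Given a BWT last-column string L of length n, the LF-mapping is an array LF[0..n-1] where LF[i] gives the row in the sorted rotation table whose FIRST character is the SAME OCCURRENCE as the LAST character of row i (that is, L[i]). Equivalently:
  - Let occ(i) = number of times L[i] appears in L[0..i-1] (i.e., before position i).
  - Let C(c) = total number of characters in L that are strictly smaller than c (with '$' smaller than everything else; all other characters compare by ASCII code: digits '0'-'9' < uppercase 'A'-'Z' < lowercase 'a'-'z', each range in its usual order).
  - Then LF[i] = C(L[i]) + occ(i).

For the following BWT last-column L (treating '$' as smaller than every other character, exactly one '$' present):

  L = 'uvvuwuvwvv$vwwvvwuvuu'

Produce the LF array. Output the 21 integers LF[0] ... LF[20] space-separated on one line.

Answer: 1 7 8 2 16 3 9 17 10 11 0 12 18 19 13 14 20 4 15 5 6

Derivation:
Char counts: '$':1, 'u':6, 'v':9, 'w':5
C (first-col start): C('$')=0, C('u')=1, C('v')=7, C('w')=16
L[0]='u': occ=0, LF[0]=C('u')+0=1+0=1
L[1]='v': occ=0, LF[1]=C('v')+0=7+0=7
L[2]='v': occ=1, LF[2]=C('v')+1=7+1=8
L[3]='u': occ=1, LF[3]=C('u')+1=1+1=2
L[4]='w': occ=0, LF[4]=C('w')+0=16+0=16
L[5]='u': occ=2, LF[5]=C('u')+2=1+2=3
L[6]='v': occ=2, LF[6]=C('v')+2=7+2=9
L[7]='w': occ=1, LF[7]=C('w')+1=16+1=17
L[8]='v': occ=3, LF[8]=C('v')+3=7+3=10
L[9]='v': occ=4, LF[9]=C('v')+4=7+4=11
L[10]='$': occ=0, LF[10]=C('$')+0=0+0=0
L[11]='v': occ=5, LF[11]=C('v')+5=7+5=12
L[12]='w': occ=2, LF[12]=C('w')+2=16+2=18
L[13]='w': occ=3, LF[13]=C('w')+3=16+3=19
L[14]='v': occ=6, LF[14]=C('v')+6=7+6=13
L[15]='v': occ=7, LF[15]=C('v')+7=7+7=14
L[16]='w': occ=4, LF[16]=C('w')+4=16+4=20
L[17]='u': occ=3, LF[17]=C('u')+3=1+3=4
L[18]='v': occ=8, LF[18]=C('v')+8=7+8=15
L[19]='u': occ=4, LF[19]=C('u')+4=1+4=5
L[20]='u': occ=5, LF[20]=C('u')+5=1+5=6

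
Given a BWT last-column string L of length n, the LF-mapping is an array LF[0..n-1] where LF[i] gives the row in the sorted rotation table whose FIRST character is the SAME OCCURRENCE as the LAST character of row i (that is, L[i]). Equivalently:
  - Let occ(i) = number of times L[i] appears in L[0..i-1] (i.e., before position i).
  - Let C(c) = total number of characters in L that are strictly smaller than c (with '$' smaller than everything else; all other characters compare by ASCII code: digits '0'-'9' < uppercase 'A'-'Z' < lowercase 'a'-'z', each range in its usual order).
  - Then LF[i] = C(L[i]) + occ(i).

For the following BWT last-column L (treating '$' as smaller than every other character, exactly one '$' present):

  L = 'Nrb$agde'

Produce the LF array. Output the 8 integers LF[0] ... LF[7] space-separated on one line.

Answer: 1 7 3 0 2 6 4 5

Derivation:
Char counts: '$':1, 'N':1, 'a':1, 'b':1, 'd':1, 'e':1, 'g':1, 'r':1
C (first-col start): C('$')=0, C('N')=1, C('a')=2, C('b')=3, C('d')=4, C('e')=5, C('g')=6, C('r')=7
L[0]='N': occ=0, LF[0]=C('N')+0=1+0=1
L[1]='r': occ=0, LF[1]=C('r')+0=7+0=7
L[2]='b': occ=0, LF[2]=C('b')+0=3+0=3
L[3]='$': occ=0, LF[3]=C('$')+0=0+0=0
L[4]='a': occ=0, LF[4]=C('a')+0=2+0=2
L[5]='g': occ=0, LF[5]=C('g')+0=6+0=6
L[6]='d': occ=0, LF[6]=C('d')+0=4+0=4
L[7]='e': occ=0, LF[7]=C('e')+0=5+0=5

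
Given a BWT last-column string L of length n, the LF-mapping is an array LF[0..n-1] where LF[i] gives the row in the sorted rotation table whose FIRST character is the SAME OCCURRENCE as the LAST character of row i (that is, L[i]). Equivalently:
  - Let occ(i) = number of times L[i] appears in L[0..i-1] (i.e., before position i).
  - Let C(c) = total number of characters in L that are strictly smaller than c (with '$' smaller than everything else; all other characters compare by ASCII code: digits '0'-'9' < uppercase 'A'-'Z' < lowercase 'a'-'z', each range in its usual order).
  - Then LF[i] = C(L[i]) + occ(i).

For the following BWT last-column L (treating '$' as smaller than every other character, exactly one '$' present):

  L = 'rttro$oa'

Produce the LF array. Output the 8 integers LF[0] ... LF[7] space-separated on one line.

Answer: 4 6 7 5 2 0 3 1

Derivation:
Char counts: '$':1, 'a':1, 'o':2, 'r':2, 't':2
C (first-col start): C('$')=0, C('a')=1, C('o')=2, C('r')=4, C('t')=6
L[0]='r': occ=0, LF[0]=C('r')+0=4+0=4
L[1]='t': occ=0, LF[1]=C('t')+0=6+0=6
L[2]='t': occ=1, LF[2]=C('t')+1=6+1=7
L[3]='r': occ=1, LF[3]=C('r')+1=4+1=5
L[4]='o': occ=0, LF[4]=C('o')+0=2+0=2
L[5]='$': occ=0, LF[5]=C('$')+0=0+0=0
L[6]='o': occ=1, LF[6]=C('o')+1=2+1=3
L[7]='a': occ=0, LF[7]=C('a')+0=1+0=1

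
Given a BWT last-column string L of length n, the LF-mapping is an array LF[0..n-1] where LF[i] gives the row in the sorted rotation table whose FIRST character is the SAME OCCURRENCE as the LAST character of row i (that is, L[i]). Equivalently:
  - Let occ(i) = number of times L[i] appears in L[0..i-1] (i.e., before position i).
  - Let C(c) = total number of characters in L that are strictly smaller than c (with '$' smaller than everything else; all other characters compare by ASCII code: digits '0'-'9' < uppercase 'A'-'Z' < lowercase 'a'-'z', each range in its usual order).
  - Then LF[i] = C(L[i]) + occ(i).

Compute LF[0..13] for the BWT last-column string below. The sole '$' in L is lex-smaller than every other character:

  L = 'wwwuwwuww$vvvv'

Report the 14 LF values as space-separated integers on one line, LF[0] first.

Answer: 7 8 9 1 10 11 2 12 13 0 3 4 5 6

Derivation:
Char counts: '$':1, 'u':2, 'v':4, 'w':7
C (first-col start): C('$')=0, C('u')=1, C('v')=3, C('w')=7
L[0]='w': occ=0, LF[0]=C('w')+0=7+0=7
L[1]='w': occ=1, LF[1]=C('w')+1=7+1=8
L[2]='w': occ=2, LF[2]=C('w')+2=7+2=9
L[3]='u': occ=0, LF[3]=C('u')+0=1+0=1
L[4]='w': occ=3, LF[4]=C('w')+3=7+3=10
L[5]='w': occ=4, LF[5]=C('w')+4=7+4=11
L[6]='u': occ=1, LF[6]=C('u')+1=1+1=2
L[7]='w': occ=5, LF[7]=C('w')+5=7+5=12
L[8]='w': occ=6, LF[8]=C('w')+6=7+6=13
L[9]='$': occ=0, LF[9]=C('$')+0=0+0=0
L[10]='v': occ=0, LF[10]=C('v')+0=3+0=3
L[11]='v': occ=1, LF[11]=C('v')+1=3+1=4
L[12]='v': occ=2, LF[12]=C('v')+2=3+2=5
L[13]='v': occ=3, LF[13]=C('v')+3=3+3=6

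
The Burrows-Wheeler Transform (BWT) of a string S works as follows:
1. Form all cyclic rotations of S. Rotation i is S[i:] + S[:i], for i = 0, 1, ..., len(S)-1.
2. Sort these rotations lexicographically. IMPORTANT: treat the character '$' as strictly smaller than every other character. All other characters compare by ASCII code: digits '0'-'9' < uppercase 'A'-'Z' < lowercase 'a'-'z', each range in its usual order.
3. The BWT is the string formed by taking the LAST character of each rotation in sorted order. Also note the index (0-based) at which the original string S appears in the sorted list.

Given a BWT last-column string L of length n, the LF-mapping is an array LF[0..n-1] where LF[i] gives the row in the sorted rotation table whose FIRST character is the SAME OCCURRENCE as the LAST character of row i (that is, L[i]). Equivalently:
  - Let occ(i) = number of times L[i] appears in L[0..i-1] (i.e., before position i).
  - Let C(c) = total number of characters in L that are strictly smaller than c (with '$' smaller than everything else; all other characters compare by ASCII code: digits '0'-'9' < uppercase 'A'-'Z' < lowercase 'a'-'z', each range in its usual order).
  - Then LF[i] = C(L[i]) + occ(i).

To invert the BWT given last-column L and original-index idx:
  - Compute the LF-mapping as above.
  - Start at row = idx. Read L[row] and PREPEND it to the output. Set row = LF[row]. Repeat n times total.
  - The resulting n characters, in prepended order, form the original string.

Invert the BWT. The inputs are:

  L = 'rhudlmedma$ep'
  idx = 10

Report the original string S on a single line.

LF mapping: 11 6 12 2 7 8 4 3 9 1 0 5 10
Walk LF starting at row 10, prepending L[row]:
  step 1: row=10, L[10]='$', prepend. Next row=LF[10]=0
  step 2: row=0, L[0]='r', prepend. Next row=LF[0]=11
  step 3: row=11, L[11]='e', prepend. Next row=LF[11]=5
  step 4: row=5, L[5]='m', prepend. Next row=LF[5]=8
  step 5: row=8, L[8]='m', prepend. Next row=LF[8]=9
  step 6: row=9, L[9]='a', prepend. Next row=LF[9]=1
  step 7: row=1, L[1]='h', prepend. Next row=LF[1]=6
  step 8: row=6, L[6]='e', prepend. Next row=LF[6]=4
  step 9: row=4, L[4]='l', prepend. Next row=LF[4]=7
  step 10: row=7, L[7]='d', prepend. Next row=LF[7]=3
  step 11: row=3, L[3]='d', prepend. Next row=LF[3]=2
  step 12: row=2, L[2]='u', prepend. Next row=LF[2]=12
  step 13: row=12, L[12]='p', prepend. Next row=LF[12]=10
Reversed output: puddlehammer$

Answer: puddlehammer$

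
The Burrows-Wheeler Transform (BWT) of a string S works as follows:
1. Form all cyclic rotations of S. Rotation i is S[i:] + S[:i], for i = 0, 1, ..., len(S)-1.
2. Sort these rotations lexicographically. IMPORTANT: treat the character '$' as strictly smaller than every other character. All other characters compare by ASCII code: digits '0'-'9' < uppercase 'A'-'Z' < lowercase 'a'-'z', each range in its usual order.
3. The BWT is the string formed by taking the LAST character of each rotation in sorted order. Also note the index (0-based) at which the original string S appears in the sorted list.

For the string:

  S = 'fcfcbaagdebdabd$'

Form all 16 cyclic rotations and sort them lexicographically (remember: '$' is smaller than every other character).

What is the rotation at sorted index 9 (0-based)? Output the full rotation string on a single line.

All 16 rotations (rotation i = S[i:]+S[:i]):
  rot[0] = fcfcbaagdebdabd$
  rot[1] = cfcbaagdebdabd$f
  rot[2] = fcbaagdebdabd$fc
  rot[3] = cbaagdebdabd$fcf
  rot[4] = baagdebdabd$fcfc
  rot[5] = aagdebdabd$fcfcb
  rot[6] = agdebdabd$fcfcba
  rot[7] = gdebdabd$fcfcbaa
  rot[8] = debdabd$fcfcbaag
  rot[9] = ebdabd$fcfcbaagd
  rot[10] = bdabd$fcfcbaagde
  rot[11] = dabd$fcfcbaagdeb
  rot[12] = abd$fcfcbaagdebd
  rot[13] = bd$fcfcbaagdebda
  rot[14] = d$fcfcbaagdebdab
  rot[15] = $fcfcbaagdebdabd
Sorted (with $ < everything):
  sorted[0] = $fcfcbaagdebdabd
  sorted[1] = aagdebdabd$fcfcb
  sorted[2] = abd$fcfcbaagdebd
  sorted[3] = agdebdabd$fcfcba
  sorted[4] = baagdebdabd$fcfc
  sorted[5] = bd$fcfcbaagdebda
  sorted[6] = bdabd$fcfcbaagde
  sorted[7] = cbaagdebdabd$fcf
  sorted[8] = cfcbaagdebdabd$f
  sorted[9] = d$fcfcbaagdebdab
  sorted[10] = dabd$fcfcbaagdeb
  sorted[11] = debdabd$fcfcbaag
  sorted[12] = ebdabd$fcfcbaagd
  sorted[13] = fcbaagdebdabd$fc
  sorted[14] = fcfcbaagdebdabd$
  sorted[15] = gdebdabd$fcfcbaa
sorted[9] = d$fcfcbaagdebdab

Answer: d$fcfcbaagdebdab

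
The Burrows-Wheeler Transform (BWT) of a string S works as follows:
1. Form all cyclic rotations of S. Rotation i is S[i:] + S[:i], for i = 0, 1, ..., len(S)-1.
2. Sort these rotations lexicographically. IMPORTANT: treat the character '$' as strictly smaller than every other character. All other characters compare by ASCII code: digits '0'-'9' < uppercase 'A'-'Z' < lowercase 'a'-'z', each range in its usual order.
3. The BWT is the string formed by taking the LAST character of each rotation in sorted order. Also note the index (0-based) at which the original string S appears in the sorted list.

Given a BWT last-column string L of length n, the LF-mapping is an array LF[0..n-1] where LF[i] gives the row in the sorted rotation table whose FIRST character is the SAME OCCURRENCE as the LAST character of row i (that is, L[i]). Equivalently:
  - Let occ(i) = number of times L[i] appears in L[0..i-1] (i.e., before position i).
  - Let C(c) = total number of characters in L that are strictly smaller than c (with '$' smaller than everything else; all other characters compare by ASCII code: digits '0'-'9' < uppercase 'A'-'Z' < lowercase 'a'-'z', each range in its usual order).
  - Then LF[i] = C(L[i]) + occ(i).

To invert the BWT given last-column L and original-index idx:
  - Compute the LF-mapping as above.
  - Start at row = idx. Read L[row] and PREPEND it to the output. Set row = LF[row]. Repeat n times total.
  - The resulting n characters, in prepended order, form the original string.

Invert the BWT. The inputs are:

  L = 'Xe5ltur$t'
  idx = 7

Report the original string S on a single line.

Answer: turtle5X$

Derivation:
LF mapping: 2 3 1 4 6 8 5 0 7
Walk LF starting at row 7, prepending L[row]:
  step 1: row=7, L[7]='$', prepend. Next row=LF[7]=0
  step 2: row=0, L[0]='X', prepend. Next row=LF[0]=2
  step 3: row=2, L[2]='5', prepend. Next row=LF[2]=1
  step 4: row=1, L[1]='e', prepend. Next row=LF[1]=3
  step 5: row=3, L[3]='l', prepend. Next row=LF[3]=4
  step 6: row=4, L[4]='t', prepend. Next row=LF[4]=6
  step 7: row=6, L[6]='r', prepend. Next row=LF[6]=5
  step 8: row=5, L[5]='u', prepend. Next row=LF[5]=8
  step 9: row=8, L[8]='t', prepend. Next row=LF[8]=7
Reversed output: turtle5X$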